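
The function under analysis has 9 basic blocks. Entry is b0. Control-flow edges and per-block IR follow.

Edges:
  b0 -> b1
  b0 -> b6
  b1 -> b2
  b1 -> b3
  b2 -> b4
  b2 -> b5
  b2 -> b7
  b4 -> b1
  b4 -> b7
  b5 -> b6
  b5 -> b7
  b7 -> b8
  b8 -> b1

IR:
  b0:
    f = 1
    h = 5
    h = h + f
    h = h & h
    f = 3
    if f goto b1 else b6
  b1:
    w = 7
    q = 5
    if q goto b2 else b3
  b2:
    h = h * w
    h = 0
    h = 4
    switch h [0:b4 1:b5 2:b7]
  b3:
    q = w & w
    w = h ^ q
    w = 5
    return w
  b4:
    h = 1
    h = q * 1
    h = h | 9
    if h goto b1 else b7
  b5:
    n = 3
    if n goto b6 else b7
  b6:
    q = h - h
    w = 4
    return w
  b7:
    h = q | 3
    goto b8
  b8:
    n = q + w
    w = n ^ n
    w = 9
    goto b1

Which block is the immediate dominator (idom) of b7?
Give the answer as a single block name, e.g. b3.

Answer: b2

Derivation:
idom tree: b1←b0 b2←b1 b3←b1 b4←b2 b5←b2 b6←b0 b7←b2 b8←b7
Dom∩ at merges:
  b1: preds {b0,b4,b8}: {b0} ∩ {b0,b1,b2,b4} ∩ {b0,b1,b2,b7,b8} = {b0}; idom=b0
  b6: preds {b0,b5}: {b0} ∩ {b0,b1,b2,b5} = {b0}; idom=b0
  b7: preds {b2,b4,b5}: {b0,b1,b2} ∩ {b0,b1,b2,b4} ∩ {b0,b1,b2,b5} = {b0,b1,b2}; idom=b2

idom(b7) = b2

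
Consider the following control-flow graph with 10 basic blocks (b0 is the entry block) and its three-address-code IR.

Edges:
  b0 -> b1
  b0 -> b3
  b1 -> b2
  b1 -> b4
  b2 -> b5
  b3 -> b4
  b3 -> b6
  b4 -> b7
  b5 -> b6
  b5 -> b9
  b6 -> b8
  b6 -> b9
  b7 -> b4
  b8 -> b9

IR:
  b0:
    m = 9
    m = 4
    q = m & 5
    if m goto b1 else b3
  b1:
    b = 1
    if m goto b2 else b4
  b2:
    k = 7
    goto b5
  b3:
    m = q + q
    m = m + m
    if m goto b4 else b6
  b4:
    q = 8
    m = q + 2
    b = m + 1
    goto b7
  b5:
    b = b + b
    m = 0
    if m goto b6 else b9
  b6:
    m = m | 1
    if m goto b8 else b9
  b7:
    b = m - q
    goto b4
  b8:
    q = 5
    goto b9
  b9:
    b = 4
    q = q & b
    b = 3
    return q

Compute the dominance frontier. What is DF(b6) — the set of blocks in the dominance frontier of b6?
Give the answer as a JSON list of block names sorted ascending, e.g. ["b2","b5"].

Answer: ["b9"]

Derivation:
idom tree: b1←b0 b2←b1 b3←b0 b4←b0 b5←b2 b6←b0 b7←b4 b8←b6 b9←b0
Dom∩ at merges:
  b4: preds {b1,b3,b7}: {b0,b1} ∩ {b0,b3} ∩ {b0,b4,b7} = {b0}; idom=b0
  b6: preds {b3,b5}: {b0,b3} ∩ {b0,b1,b2,b5} = {b0}; idom=b0
  b9: preds {b5,b6,b8}: {b0,b1,b2,b5} ∩ {b0,b6} ∩ {b0,b6,b8} = {b0}; idom=b0

DF walk-up:
  b4←b1: walk b1 to b0
  b4←b3: walk b3 to b0
  b4←b7: walk b7→b4 to b0
  b6←b3: walk b3 to b0
  b6←b5: walk b5→b2→b1 to b0
  b9←b5: walk b5→b2→b1 to b0
  b9←b6: walk b6 to b0
  b9←b8: walk b8→b6 to b0
  b0 → ∅
  b1 → {b4,b6,b9}
  b2 → {b6,b9}
  b3 → {b4,b6}
  b4 → {b4}
  b5 → {b6,b9}
  b6 → {b9}
  b7 → {b4}
  b8 → {b9}
  b9 → ∅

DF(b6) = ["b9"]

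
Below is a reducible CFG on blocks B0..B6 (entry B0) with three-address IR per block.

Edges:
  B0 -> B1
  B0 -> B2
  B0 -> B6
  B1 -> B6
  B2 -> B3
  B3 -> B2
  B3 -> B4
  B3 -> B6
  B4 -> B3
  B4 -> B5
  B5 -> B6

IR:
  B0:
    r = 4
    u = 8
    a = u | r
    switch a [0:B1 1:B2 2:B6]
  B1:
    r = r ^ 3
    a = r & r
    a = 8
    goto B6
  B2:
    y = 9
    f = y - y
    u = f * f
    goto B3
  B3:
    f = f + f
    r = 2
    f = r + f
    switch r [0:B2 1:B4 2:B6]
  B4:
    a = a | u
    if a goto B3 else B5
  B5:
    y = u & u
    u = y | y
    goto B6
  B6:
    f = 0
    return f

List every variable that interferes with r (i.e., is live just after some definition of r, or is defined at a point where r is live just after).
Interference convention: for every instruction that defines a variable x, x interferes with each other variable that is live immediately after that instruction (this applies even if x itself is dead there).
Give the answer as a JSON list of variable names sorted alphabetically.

def/use:
  B0: def={a,r,u} ue=∅
  B1: def={a,r} ue={r}
  B2: def={f,u,y} ue=∅
  B3: def={f,r} ue={f}
  B4: def={a} ue={a,u}
  B5: def={u,y} ue={u}
  B6: def={f} ue=∅

Live sets:
  live B0: ∅→{a,r}
  live B1: {r}→∅
  live B2: {a}→{a,f,u}
  live B3: {a,f,u}→{a,f,u}
  live B4: {a,f,u}→{a,f,u}
  live B5: {u}→∅
  live B6: ∅→∅

Interfere edges:
  a↔{f,r,u,y}
  f↔{a,r,u}
  r↔{a,f,u}
  u↔{a,f,r}
  y↔{a}

N(r) = ["a", "f", "u"]

Answer: ["a", "f", "u"]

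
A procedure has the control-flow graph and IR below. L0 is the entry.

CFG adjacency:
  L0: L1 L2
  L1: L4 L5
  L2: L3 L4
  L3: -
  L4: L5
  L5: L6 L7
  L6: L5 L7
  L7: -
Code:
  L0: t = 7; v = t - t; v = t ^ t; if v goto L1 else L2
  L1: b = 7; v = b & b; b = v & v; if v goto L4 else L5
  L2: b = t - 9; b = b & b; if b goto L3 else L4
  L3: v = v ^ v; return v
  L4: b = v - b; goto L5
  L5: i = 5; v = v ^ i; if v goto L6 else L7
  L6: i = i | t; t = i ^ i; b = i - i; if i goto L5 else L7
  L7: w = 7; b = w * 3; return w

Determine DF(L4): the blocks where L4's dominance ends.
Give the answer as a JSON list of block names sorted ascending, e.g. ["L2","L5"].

idom tree: L1←L0 L2←L0 L3←L2 L4←L0 L5←L0 L6←L5 L7←L5
Dom at joins:
  L4: preds {L1,L2}: {L0,L1} ∩ {L0,L2} = {L0}; idom=L0
  L5: preds {L1,L4,L6}: {L0,L1} ∩ {L0,L4} ∩ {L0,L5,L6} = {L0}; idom=L0
  L7: preds {L5,L6}: {L0,L5} ∩ {L0,L5,L6} = {L0,L5}; idom=L5

Frontier:
  L4←L1: walk L1 to L0
  L4←L2: walk L2 to L0
  L5←L1: walk L1 to L0
  L5←L4: walk L4 to L0
  L5←L6: walk L6→L5 to L0
  L7←L5: walk · to L5
  L7←L6: walk L6 to L5
  DF(L0)=∅
  DF(L1)={L4,L5}
  DF(L2)={L4}
  DF(L3)=∅
  DF(L4)={L5}
  DF(L5)={L5}
  DF(L6)={L5,L7}
  DF(L7)=∅

DF(L4) = ["L5"]

Answer: ["L5"]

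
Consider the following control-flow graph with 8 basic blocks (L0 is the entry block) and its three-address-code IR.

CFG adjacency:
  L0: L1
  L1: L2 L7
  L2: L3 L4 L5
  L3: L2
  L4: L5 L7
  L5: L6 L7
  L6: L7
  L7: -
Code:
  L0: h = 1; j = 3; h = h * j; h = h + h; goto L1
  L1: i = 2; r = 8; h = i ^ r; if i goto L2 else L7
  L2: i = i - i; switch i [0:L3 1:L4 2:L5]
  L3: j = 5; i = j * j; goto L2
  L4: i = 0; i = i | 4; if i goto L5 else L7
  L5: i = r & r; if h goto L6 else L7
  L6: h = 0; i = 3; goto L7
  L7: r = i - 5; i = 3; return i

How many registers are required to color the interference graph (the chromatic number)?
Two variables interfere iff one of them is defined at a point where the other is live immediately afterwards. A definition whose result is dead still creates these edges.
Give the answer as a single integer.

Block summaries:
  L0 def {h,j} use ∅
  L1 def {h,i,r} use ∅
  L2 def {i} use {i}
  L3 def {i,j} use ∅
  L4 def {i} use ∅
  L5 def {i} use {h,r}
  L6 def {h,i} use ∅
  L7 def {i,r} use {i}

Backward fixpoint:
  live L0: ∅→∅
  live L1: ∅→{h,i,r}
  live L2: {h,i,r}→{h,r}
  live L3: {h,r}→{h,i,r}
  live L4: {h,r}→{h,i,r}
  live L5: {h,r}→{i}
  live L6: ∅→{i}
  live L7: {i}→∅

Interference:
  h: {i,j,r}
  i: {h,r}
  j: {h,r}
  r: {h,i,j}

Registers:
  {h,i,r} pairwise interfere (3-clique) ⇒ χ ≥ 3
  assign h→c0 i→c2 j→c2 r→c1 — no edge inside a register ⇒ χ ≤ 3
  χ = 3

Answer: 3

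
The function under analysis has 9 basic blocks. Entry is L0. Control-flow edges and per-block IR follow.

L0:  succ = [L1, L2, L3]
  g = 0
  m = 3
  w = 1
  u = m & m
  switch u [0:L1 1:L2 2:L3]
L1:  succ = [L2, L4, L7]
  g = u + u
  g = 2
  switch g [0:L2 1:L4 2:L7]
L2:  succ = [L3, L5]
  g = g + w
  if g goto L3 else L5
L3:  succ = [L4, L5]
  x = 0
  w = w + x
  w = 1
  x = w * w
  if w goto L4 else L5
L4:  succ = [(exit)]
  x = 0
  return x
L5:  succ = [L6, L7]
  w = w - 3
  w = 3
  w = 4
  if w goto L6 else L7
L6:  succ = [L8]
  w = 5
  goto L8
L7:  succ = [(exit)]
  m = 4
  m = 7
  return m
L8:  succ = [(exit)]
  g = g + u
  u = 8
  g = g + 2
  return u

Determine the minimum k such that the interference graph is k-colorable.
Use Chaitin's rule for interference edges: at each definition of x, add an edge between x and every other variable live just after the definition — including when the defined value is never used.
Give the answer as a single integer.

Per-block:
  L0 def {g,m,u,w} use ∅
  L1 def {g} use {u}
  L2 def {g} use {g,w}
  L3 def {w,x} use {w}
  L4 def {x} use ∅
  L5 def {w} use {w}
  L6 def {w} use ∅
  L7 def {m} use ∅
  L8 def {g,u} use {g,u}

Backward fixpoint:
  L0 li=∅ lo={g,u,w}
  L1 li={u,w} lo={g,u,w}
  L2 li={g,u,w} lo={g,u,w}
  L3 li={g,u,w} lo={g,u,w}
  L4 li=∅ lo=∅
  L5 li={g,u,w} lo={g,u}
  L6 li={g,u} lo={g,u}
  L7 li=∅ lo=∅
  L8 li={g,u} lo=∅

Interference:
  g: {m,u,w,x}
  m: {g,w}
  u: {g,w,x}
  w: {g,m,u,x}
  x: {g,u,w}

Chromatic number:
  {g,u,w,x} pairwise interfere (4-clique) ⇒ χ ≥ 4
  assign g→R0 m→R2 u→R2 w→R1 x→R3 — no edge inside a register ⇒ χ ≤ 4
  χ = 4

Answer: 4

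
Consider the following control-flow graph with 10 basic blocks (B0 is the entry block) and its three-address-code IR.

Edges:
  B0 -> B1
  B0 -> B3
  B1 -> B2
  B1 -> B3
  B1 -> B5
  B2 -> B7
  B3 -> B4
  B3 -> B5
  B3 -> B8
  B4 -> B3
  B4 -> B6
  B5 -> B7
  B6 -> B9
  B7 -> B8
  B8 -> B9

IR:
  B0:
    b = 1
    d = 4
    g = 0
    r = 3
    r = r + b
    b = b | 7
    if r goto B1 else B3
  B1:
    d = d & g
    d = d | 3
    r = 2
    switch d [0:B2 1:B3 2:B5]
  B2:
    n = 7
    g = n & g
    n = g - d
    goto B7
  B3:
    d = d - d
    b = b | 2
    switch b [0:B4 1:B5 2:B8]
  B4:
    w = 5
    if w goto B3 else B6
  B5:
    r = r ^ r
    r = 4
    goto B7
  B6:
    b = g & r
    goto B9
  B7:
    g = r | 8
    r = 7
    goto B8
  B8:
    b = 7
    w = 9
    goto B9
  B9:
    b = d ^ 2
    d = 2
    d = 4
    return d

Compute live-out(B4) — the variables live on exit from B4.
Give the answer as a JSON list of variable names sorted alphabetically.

Answer: ["b", "d", "g", "r"]

Working:
def/use:
  B0: def={b,d,g,r} ue=∅
  B1: def={d,r} ue={d,g}
  B2: def={g,n} ue={d,g}
  B3: def={b,d} ue={b,d}
  B4: def={w} ue=∅
  B5: def={r} ue={r}
  B6: def={b} ue={g,r}
  B7: def={g,r} ue={r}
  B8: def={b,w} ue=∅
  B9: def={b,d} ue={d}

Live sets:
  live B0: ∅→{b,d,g,r}
  live B1: {b,d,g}→{b,d,g,r}
  live B2: {d,g,r}→{d,r}
  live B3: {b,d,g,r}→{b,d,g,r}
  live B4: {b,d,g,r}→{b,d,g,r}
  live B5: {d,r}→{d,r}
  live B6: {d,g,r}→{d}
  live B7: {d,r}→{d}
  live B8: {d}→{d}
  live B9: {d}→∅

live-out(B4) = ["b", "d", "g", "r"]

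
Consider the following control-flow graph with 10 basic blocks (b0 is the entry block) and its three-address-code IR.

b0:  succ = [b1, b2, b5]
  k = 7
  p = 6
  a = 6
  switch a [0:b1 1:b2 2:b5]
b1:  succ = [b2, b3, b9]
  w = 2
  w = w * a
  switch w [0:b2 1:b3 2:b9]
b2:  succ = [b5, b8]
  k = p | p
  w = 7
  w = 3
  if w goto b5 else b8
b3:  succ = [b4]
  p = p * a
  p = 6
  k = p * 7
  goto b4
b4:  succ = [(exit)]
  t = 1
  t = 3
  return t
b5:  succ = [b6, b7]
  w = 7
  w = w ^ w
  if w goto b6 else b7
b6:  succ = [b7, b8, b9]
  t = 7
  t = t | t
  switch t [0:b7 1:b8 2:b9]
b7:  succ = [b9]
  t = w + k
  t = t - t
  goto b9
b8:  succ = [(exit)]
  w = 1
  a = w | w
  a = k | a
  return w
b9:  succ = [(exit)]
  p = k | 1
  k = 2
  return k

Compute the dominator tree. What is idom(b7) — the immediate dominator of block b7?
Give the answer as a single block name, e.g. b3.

Answer: b5

Derivation:
idom tree: b1←b0 b2←b0 b3←b1 b4←b3 b5←b0 b6←b5 b7←b5 b8←b0 b9←b0
Join-block Dom:
  b2: preds {b0,b1}: {b0} ∩ {b0,b1} = {b0}; idom=b0
  b5: preds {b0,b2}: {b0} ∩ {b0,b2} = {b0}; idom=b0
  b7: preds {b5,b6}: {b0,b5} ∩ {b0,b5,b6} = {b0,b5}; idom=b5
  b8: preds {b2,b6}: {b0,b2} ∩ {b0,b5,b6} = {b0}; idom=b0
  b9: preds {b1,b6,b7}: {b0,b1} ∩ {b0,b5,b6} ∩ {b0,b5,b7} = {b0}; idom=b0

idom(b7) = b5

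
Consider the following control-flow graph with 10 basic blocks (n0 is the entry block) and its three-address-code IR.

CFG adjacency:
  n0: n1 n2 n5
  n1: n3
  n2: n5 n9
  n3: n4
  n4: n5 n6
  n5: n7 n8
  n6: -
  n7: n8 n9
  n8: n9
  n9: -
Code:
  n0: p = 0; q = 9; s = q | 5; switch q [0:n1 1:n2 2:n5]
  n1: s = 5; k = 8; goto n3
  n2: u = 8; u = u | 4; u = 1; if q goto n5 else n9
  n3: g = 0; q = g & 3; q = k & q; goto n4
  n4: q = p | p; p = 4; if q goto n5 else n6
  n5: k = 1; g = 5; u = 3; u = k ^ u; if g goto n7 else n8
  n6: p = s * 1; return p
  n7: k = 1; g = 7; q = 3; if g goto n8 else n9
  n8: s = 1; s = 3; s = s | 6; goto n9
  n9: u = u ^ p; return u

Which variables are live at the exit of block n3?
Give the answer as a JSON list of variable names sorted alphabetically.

Per-block:
  n0 def {p,q,s} use ∅
  n1 def {k,s} use ∅
  n2 def {u} use {q}
  n3 def {g,q} use {k}
  n4 def {p,q} use {p}
  n5 def {g,k,u} use ∅
  n6 def {p} use {s}
  n7 def {g,k,q} use ∅
  n8 def {s} use ∅
  n9 def {u} use {p,u}

Liveness:
  n0: in=∅ out={p,q}
  n1: in={p} out={k,p,s}
  n2: in={p,q} out={p,u}
  n3: in={k,p,s} out={p,s}
  n4: in={p,s} out={p,s}
  n5: in={p} out={p,u}
  n6: in={s} out=∅
  n7: in={p,u} out={p,u}
  n8: in={p,u} out={p,u}
  n9: in={p,u} out=∅

live-out(n3) = ["p", "s"]

Answer: ["p", "s"]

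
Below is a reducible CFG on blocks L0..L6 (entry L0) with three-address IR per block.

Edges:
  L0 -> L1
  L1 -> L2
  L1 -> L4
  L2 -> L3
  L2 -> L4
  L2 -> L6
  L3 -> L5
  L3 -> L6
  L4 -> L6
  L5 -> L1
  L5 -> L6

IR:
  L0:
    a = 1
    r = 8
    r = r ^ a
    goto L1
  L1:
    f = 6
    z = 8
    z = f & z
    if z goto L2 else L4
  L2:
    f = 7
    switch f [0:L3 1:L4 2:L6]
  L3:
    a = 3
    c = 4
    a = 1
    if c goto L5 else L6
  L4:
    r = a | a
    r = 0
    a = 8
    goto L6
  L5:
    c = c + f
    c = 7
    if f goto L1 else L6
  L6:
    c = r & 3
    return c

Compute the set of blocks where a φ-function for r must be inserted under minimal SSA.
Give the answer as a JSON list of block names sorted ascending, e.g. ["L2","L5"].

Answer: ["L6"]

Derivation:
idom tree: L1←L0 L2←L1 L3←L2 L4←L1 L5←L3 L6←L1
Dom∩ at merges:
  L1: preds {L0,L5}: {L0} ∩ {L0,L1,L2,L3,L5} = {L0}; idom=L0
  L4: preds {L1,L2}: {L0,L1} ∩ {L0,L1,L2} = {L0,L1}; idom=L1
  L6: preds {L2,L3,L4,L5}: {L0,L1,L2} ∩ {L0,L1,L2,L3} ∩ {L0,L1,L4} ∩ {L0,L1,L2,L3,L5} = {L0,L1}; idom=L1

DF walk-up:
  L1←L0: walk · to L0
  L1←L5: walk L5→L3→L2→L1 to L0
  L4←L1: walk · to L1
  L4←L2: walk L2 to L1
  L6←L2: walk L2 to L1
  L6←L3: walk L3→L2 to L1
  L6←L4: walk L4 to L1
  L6←L5: walk L5→L3→L2 to L1
  DF(L0)=∅
  DF(L1)={L1}
  DF(L2)={L1,L4,L6}
  DF(L3)={L1,L6}
  DF(L4)={L6}
  DF(L5)={L1,L6}
  DF(L6)=∅

φ for r: defs {L0,L4}
  DF⁺ = {L6}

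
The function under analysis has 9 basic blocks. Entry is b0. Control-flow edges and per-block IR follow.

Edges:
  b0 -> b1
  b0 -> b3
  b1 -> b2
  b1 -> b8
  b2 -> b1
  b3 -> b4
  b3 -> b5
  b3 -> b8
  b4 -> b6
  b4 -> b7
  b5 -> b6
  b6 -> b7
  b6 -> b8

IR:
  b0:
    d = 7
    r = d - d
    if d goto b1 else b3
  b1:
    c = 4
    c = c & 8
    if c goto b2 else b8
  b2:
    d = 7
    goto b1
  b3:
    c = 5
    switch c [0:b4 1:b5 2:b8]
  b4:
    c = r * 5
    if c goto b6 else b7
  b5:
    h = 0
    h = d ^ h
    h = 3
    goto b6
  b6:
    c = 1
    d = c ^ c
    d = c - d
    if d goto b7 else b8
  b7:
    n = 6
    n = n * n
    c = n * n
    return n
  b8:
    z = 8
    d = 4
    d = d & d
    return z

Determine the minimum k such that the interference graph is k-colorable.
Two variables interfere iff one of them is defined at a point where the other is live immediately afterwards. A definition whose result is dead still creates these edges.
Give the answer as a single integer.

Answer: 3

Derivation:
Per-block:
  b0 def {d,r} use ∅
  b1 def {c} use ∅
  b2 def {d} use ∅
  b3 def {c} use ∅
  b4 def {c} use {r}
  b5 def {h} use {d}
  b6 def {c,d} use ∅
  b7 def {c,n} use ∅
  b8 def {d,z} use ∅

Backward fixpoint:
  b0: in=∅ out={d,r}
  b1: in=∅ out=∅
  b2: in=∅ out=∅
  b3: in={d,r} out={d,r}
  b4: in={r} out=∅
  b5: in={d} out=∅
  b6: in=∅ out=∅
  b7: in=∅ out=∅
  b8: in=∅ out=∅

Interference:
  c: {d,n,r}
  d: {c,h,r,z}
  h: {d}
  n: {c}
  r: {c,d}
  z: {d}

Colouring:
  lower bound: {c,d,r} mutually conflict ⇒ χ ≥ 3
  3-colouring: R0={d,n}  R1={c,h,z}  R2={r}
  χ = 3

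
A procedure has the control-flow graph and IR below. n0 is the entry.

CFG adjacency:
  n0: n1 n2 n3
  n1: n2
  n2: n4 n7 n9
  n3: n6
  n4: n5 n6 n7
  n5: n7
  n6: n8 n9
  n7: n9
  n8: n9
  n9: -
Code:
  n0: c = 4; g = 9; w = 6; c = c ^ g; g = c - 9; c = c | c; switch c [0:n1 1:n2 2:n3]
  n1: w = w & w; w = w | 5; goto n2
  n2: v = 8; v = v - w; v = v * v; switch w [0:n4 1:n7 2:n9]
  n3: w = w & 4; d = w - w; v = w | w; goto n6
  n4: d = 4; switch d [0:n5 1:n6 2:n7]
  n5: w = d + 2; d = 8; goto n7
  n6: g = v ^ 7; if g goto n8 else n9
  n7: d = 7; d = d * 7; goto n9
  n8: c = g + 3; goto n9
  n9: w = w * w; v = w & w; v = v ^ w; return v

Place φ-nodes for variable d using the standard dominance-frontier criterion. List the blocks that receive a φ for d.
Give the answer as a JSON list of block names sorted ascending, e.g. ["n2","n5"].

idom tree: n1←n0 n2←n0 n3←n0 n4←n2 n5←n4 n6←n0 n7←n2 n8←n6 n9←n0
Dom∩ at merges:
  n2: preds {n0,n1}: {n0} ∩ {n0,n1} = {n0}; idom=n0
  n6: preds {n3,n4}: {n0,n3} ∩ {n0,n2,n4} = {n0}; idom=n0
  n7: preds {n2,n4,n5}: {n0,n2} ∩ {n0,n2,n4} ∩ {n0,n2,n4,n5} = {n0,n2}; idom=n2
  n9: preds {n2,n6,n7,n8}: {n0,n2} ∩ {n0,n6} ∩ {n0,n2,n7} ∩ {n0,n6,n8} = {n0}; idom=n0

DF walk-up:
  n2←n0: walk · to n0
  n2←n1: walk n1 to n0
  n6←n3: walk n3 to n0
  n6←n4: walk n4→n2 to n0
  n7←n2: walk · to n2
  n7←n4: walk n4 to n2
  n7←n5: walk n5→n4 to n2
  n9←n2: walk n2 to n0
  n9←n6: walk n6 to n0
  n9←n7: walk n7→n2 to n0
  n9←n8: walk n8→n6 to n0
  n0: DF=∅
  n1: DF={n2}
  n2: DF={n6,n9}
  n3: DF={n6}
  n4: DF={n6,n7}
  n5: DF={n7}
  n6: DF={n9}
  n7: DF={n9}
  n8: DF={n9}
  n9: DF=∅

φ for d: defs {n3,n4,n5,n7}
  DF⁺ = {n6,n7,n9}

Answer: ["n6", "n7", "n9"]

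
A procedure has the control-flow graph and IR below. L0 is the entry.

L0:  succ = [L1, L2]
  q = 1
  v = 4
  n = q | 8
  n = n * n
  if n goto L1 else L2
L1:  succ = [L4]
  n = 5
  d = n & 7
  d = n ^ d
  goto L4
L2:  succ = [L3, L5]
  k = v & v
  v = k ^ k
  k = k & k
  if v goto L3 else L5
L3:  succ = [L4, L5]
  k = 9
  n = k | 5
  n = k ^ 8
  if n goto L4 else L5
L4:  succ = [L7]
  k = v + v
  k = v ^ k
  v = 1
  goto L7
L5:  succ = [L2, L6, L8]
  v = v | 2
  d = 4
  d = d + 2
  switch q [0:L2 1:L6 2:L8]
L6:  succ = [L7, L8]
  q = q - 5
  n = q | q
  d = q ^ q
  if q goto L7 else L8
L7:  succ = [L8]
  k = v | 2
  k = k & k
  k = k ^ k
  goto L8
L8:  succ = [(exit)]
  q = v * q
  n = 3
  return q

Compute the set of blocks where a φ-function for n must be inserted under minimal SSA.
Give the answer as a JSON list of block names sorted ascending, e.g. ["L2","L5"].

Answer: ["L2", "L4", "L5", "L7", "L8"]

Analysis:
idom tree: L1←L0 L2←L0 L3←L2 L4←L0 L5←L2 L6←L5 L7←L0 L8←L0
Join-block Dom:
  L2: preds {L0,L5}: {L0} ∩ {L0,L2,L5} = {L0}; idom=L0
  L4: preds {L1,L3}: {L0,L1} ∩ {L0,L2,L3} = {L0}; idom=L0
  L5: preds {L2,L3}: {L0,L2} ∩ {L0,L2,L3} = {L0,L2}; idom=L2
  L7: preds {L4,L6}: {L0,L4} ∩ {L0,L2,L5,L6} = {L0}; idom=L0
  L8: preds {L5,L6,L7}: {L0,L2,L5} ∩ {L0,L2,L5,L6} ∩ {L0,L7} = {L0}; idom=L0

Frontier:
  L2←L0: walk · to L0
  L2←L5: walk L5→L2 to L0
  L4←L1: walk L1 to L0
  L4←L3: walk L3→L2 to L0
  L5←L2: walk · to L2
  L5←L3: walk L3 to L2
  L7←L4: walk L4 to L0
  L7←L6: walk L6→L5→L2 to L0
  L8←L5: walk L5→L2 to L0
  L8←L6: walk L6→L5→L2 to L0
  L8←L7: walk L7 to L0
  L0: DF=∅
  L1: DF={L4}
  L2: DF={L2,L4,L7,L8}
  L3: DF={L4,L5}
  L4: DF={L7}
  L5: DF={L2,L7,L8}
  L6: DF={L7,L8}
  L7: DF={L8}
  L8: DF=∅

φ for n: defs {L0,L1,L3,L6,L8}
  DF⁺ = {L2,L4,L5,L7,L8}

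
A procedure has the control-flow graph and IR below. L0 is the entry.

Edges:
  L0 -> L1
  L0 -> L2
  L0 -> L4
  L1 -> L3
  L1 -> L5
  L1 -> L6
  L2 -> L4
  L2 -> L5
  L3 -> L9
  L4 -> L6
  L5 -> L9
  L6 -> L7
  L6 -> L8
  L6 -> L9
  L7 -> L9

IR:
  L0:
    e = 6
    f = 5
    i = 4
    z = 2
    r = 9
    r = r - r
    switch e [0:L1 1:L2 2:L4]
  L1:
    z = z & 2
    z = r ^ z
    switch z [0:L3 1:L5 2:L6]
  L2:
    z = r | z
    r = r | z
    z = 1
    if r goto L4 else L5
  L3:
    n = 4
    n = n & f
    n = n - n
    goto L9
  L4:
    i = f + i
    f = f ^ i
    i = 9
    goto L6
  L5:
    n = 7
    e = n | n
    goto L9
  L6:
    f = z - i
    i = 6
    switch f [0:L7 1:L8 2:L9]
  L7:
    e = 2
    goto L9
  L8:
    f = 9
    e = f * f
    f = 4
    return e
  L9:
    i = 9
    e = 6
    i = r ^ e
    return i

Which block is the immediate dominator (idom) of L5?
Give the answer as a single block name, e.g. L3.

idom tree: L1←L0 L2←L0 L3←L1 L4←L0 L5←L0 L6←L0 L7←L6 L8←L6 L9←L0
Join-block Dom:
  L4: preds {L0,L2}: {L0} ∩ {L0,L2} = {L0}; idom=L0
  L5: preds {L1,L2}: {L0,L1} ∩ {L0,L2} = {L0}; idom=L0
  L6: preds {L1,L4}: {L0,L1} ∩ {L0,L4} = {L0}; idom=L0
  L9: preds {L3,L5,L6,L7}: {L0,L1,L3} ∩ {L0,L5} ∩ {L0,L6} ∩ {L0,L6,L7} = {L0}; idom=L0

idom(L5) = L0

Answer: L0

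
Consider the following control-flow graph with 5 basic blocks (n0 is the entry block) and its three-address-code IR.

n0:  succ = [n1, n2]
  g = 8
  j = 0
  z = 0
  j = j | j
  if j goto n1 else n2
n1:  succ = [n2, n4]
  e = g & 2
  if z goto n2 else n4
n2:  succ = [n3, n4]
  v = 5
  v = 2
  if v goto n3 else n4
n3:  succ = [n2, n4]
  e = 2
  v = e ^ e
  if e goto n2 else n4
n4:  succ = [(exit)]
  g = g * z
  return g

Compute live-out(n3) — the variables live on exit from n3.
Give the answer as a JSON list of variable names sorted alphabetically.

Per-block:
  n0: {g,j,z} / ∅
  n1: {e} / {g,z}
  n2: {v} / ∅
  n3: {e,v} / ∅
  n4: {g} / {g,z}

Live sets:
  n0 li=∅ lo={g,z}
  n1 li={g,z} lo={g,z}
  n2 li={g,z} lo={g,z}
  n3 li={g,z} lo={g,z}
  n4 li={g,z} lo=∅

live-out(n3) = ["g", "z"]

Answer: ["g", "z"]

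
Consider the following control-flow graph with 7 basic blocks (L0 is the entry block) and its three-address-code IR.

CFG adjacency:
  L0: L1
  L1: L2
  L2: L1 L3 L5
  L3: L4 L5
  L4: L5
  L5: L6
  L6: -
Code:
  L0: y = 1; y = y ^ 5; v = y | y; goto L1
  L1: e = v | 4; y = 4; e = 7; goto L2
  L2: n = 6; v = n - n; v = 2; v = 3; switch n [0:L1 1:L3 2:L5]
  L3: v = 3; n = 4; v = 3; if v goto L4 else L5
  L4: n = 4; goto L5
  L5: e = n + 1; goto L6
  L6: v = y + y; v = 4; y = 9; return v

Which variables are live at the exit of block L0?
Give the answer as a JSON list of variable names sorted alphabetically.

Answer: ["v"]

Working:
Per-block:
  L0 def {v,y} use ∅
  L1 def {e,y} use {v}
  L2 def {n,v} use ∅
  L3 def {n,v} use ∅
  L4 def {n} use ∅
  L5 def {e} use {n}
  L6 def {v,y} use {y}

Backward fixpoint:
  L0 li=∅ lo={v}
  L1 li={v} lo={y}
  L2 li={y} lo={n,v,y}
  L3 li={y} lo={n,y}
  L4 li={y} lo={n,y}
  L5 li={n,y} lo={y}
  L6 li={y} lo=∅

live-out(L0) = ["v"]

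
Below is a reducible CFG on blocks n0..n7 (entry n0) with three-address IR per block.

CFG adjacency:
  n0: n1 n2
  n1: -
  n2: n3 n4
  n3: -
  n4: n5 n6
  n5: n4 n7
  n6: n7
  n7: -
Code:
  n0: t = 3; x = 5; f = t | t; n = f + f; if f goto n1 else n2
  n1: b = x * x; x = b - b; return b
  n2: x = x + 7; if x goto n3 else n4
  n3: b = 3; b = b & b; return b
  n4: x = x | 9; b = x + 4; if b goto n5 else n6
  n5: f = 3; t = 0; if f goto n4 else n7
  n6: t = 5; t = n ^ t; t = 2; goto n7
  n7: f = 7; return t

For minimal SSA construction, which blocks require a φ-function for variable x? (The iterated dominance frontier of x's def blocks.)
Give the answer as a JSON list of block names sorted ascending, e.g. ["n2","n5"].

Answer: ["n4"]

Derivation:
idom tree: n1←n0 n2←n0 n3←n2 n4←n2 n5←n4 n6←n4 n7←n4
Dom∩ at merges:
  n4: preds {n2,n5}: {n0,n2} ∩ {n0,n2,n4,n5} = {n0,n2}; idom=n2
  n7: preds {n5,n6}: {n0,n2,n4,n5} ∩ {n0,n2,n4,n6} = {n0,n2,n4}; idom=n4

Frontier:
  join n4 pred n2: · stop@n2
  join n4 pred n5: n5→n4 stop@n2
  join n7 pred n5: n5 stop@n4
  join n7 pred n6: n6 stop@n4
  n0: DF=∅
  n1: DF=∅
  n2: DF=∅
  n3: DF=∅
  n4: DF={n4}
  n5: DF={n4,n7}
  n6: DF={n7}
  n7: DF=∅

φ for x: defs {n0,n1,n2,n4}
  DF⁺ = {n4}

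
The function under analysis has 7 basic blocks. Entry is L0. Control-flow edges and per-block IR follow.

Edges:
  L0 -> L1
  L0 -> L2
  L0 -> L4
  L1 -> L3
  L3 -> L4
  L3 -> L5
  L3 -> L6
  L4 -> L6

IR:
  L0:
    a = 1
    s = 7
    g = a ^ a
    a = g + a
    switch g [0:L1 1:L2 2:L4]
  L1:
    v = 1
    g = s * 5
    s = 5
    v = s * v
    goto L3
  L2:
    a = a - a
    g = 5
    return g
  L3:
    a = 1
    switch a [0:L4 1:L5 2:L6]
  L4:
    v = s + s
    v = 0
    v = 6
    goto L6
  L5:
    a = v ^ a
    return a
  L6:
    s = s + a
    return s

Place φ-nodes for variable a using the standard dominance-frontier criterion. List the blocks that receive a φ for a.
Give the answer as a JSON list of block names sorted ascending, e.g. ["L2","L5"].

idom tree: L1←L0 L2←L0 L3←L1 L4←L0 L5←L3 L6←L0
Join-block Dom:
  L4: preds {L0,L3}: {L0} ∩ {L0,L1,L3} = {L0}; idom=L0
  L6: preds {L3,L4}: {L0,L1,L3} ∩ {L0,L4} = {L0}; idom=L0

Frontier:
  join L4 pred L0: · stop@L0
  join L4 pred L3: L3→L1 stop@L0
  join L6 pred L3: L3→L1 stop@L0
  join L6 pred L4: L4 stop@L0
  L0 → ∅
  L1 → {L4,L6}
  L2 → ∅
  L3 → {L4,L6}
  L4 → {L6}
  L5 → ∅
  L6 → ∅

φ for a: defs {L0,L2,L3,L5}
  DF⁺ = {L4,L6}

Answer: ["L4", "L6"]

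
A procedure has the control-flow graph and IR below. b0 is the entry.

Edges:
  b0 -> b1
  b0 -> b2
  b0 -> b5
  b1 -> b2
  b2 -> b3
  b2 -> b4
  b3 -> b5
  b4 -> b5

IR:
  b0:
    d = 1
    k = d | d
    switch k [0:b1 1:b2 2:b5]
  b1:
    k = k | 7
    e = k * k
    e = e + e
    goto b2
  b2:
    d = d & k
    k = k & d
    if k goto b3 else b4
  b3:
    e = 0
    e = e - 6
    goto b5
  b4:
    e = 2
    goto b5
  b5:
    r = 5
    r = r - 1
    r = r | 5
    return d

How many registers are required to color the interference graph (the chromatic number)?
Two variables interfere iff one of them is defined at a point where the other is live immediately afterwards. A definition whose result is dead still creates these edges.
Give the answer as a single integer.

def/use:
  b0: {d,k} / ∅
  b1: {e,k} / {k}
  b2: {d,k} / {d,k}
  b3: {e} / ∅
  b4: {e} / ∅
  b5: {r} / {d}

Liveness:
  live b0: ∅→{d,k}
  live b1: {d,k}→{d,k}
  live b2: {d,k}→{d}
  live b3: {d}→{d}
  live b4: {d}→{d}
  live b5: {d}→∅

Interfere edges:
  d — {e,k,r}
  e — {d,k}
  k — {d,e}
  r — {d}

Colouring:
  {d,e,k} pairwise interfere (3-clique) ⇒ χ ≥ 3
  assign d→c0 e→c1 k→c2 r→c1 — no edge inside a register ⇒ χ ≤ 3
  χ = 3

Answer: 3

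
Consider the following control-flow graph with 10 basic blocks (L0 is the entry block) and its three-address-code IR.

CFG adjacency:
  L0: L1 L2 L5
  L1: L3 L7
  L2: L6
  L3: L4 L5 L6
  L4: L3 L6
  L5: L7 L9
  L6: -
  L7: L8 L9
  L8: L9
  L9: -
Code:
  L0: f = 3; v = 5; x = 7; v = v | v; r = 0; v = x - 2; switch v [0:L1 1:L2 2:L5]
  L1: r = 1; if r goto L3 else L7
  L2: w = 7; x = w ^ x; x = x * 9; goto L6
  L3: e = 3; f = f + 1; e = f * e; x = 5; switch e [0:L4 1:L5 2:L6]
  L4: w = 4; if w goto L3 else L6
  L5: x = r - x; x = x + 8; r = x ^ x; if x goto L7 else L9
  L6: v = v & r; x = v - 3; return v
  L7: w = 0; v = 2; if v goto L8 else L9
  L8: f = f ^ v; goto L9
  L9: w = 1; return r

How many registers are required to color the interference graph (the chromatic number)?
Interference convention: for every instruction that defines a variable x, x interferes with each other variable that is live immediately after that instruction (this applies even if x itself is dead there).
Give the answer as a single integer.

Per-block:
  L0 def {f,r,v,x} use ∅
  L1 def {r} use ∅
  L2 def {w,x} use {x}
  L3 def {e,f,x} use {f}
  L4 def {w} use ∅
  L5 def {r,x} use {r,x}
  L6 def {v,x} use {r,v}
  L7 def {v,w} use ∅
  L8 def {f} use {f,v}
  L9 def {w} use {r}

Backward fixpoint:
  L0: in=∅ out={f,r,v,x}
  L1: in={f,v} out={f,r,v}
  L2: in={r,v,x} out={r,v}
  L3: in={f,r,v} out={f,r,v,x}
  L4: in={f,r,v} out={f,r,v}
  L5: in={f,r,x} out={f,r}
  L6: in={r,v} out=∅
  L7: in={f,r} out={f,r,v}
  L8: in={f,r,v} out={r}
  L9: in={r} out=∅

Conflict graph:
  e — {f,r,v,x}
  f — {e,r,v,w,x}
  r — {e,f,v,w,x}
  v — {e,f,r,w,x}
  w — {f,r,v,x}
  x — {e,f,r,v,w}

Registers:
  {e,f,r,v,x} pairwise interfere (5-clique) ⇒ χ ≥ 5
  5-colouring: R0={f}  R1={r}  R2={v}  R3={x}  R4={e,w}
  χ = 5

Answer: 5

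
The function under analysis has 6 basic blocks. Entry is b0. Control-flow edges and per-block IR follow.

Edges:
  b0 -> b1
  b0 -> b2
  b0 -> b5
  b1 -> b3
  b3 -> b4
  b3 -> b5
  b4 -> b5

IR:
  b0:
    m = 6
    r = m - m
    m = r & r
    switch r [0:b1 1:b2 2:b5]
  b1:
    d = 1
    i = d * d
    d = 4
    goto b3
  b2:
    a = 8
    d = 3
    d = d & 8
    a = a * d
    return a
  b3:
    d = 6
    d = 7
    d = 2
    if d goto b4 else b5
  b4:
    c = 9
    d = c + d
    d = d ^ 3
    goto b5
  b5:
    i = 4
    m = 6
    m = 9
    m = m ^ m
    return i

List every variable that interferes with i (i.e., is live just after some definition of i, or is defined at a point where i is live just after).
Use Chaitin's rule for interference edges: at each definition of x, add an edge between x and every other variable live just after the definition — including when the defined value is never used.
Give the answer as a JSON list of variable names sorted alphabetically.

Answer: ["m"]

Analysis:
Block summaries:
  b0 def {m,r} use ∅
  b1 def {d,i} use ∅
  b2 def {a,d} use ∅
  b3 def {d} use ∅
  b4 def {c,d} use {d}
  b5 def {i,m} use ∅

Backward fixpoint:
  live b0: ∅→∅
  live b1: ∅→∅
  live b2: ∅→∅
  live b3: ∅→{d}
  live b4: {d}→∅
  live b5: ∅→∅

Interference:
  a — {d}
  c — {d}
  d — {a,c}
  i — {m}
  m — {i,r}
  r — {m}

N(i) = ["m"]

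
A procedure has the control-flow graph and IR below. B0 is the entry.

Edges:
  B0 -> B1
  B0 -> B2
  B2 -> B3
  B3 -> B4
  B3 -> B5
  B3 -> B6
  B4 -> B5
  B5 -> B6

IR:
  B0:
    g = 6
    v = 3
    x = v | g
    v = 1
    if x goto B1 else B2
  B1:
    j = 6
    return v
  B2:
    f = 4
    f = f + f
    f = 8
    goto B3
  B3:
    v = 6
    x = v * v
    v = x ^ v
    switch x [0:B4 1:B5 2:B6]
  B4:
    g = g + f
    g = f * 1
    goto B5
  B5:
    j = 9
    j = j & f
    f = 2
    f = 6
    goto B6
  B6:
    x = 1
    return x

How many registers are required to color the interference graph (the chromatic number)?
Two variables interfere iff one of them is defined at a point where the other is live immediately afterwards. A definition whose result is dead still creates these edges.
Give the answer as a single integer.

def/use:
  B0: def={g,v,x} ue=∅
  B1: def={j} ue={v}
  B2: def={f} ue=∅
  B3: def={v,x} ue=∅
  B4: def={g} ue={f,g}
  B5: def={f,j} ue={f}
  B6: def={x} ue=∅

Live sets:
  live B0: ∅→{g,v}
  live B1: {v}→∅
  live B2: {g}→{f,g}
  live B3: {f,g}→{f,g}
  live B4: {f,g}→{f}
  live B5: {f}→∅
  live B6: ∅→∅

Interfere edges:
  f — {g,j,v,x}
  g — {f,v,x}
  j — {f,v}
  v — {f,g,j,x}
  x — {f,g,v}

Registers:
  clique {f,g,v,x} ⇒ need ≥ 4
  assign f→c0 g→c2 j→c2 v→c1 x→c3 — no edge inside a register ⇒ χ ≤ 4
  χ = 4

Answer: 4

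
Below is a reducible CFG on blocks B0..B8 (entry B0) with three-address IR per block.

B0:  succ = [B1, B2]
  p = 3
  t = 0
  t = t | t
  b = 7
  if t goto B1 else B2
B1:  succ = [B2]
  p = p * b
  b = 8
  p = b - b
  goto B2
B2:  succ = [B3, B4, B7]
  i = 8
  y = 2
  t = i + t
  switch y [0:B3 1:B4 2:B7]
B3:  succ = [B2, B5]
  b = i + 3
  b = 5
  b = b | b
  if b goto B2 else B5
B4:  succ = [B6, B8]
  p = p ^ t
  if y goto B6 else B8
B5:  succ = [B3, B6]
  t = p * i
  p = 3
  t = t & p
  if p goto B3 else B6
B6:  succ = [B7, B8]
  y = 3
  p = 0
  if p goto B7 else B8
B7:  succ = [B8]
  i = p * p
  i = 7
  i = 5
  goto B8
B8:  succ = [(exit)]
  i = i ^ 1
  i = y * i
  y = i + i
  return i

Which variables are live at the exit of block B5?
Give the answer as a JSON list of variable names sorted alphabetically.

Per-block:
  B0: {b,p,t} / ∅
  B1: {b,p} / {b,p}
  B2: {i,t,y} / {t}
  B3: {b} / {i}
  B4: {p} / {p,t,y}
  B5: {p,t} / {i,p}
  B6: {p,y} / ∅
  B7: {i} / {p}
  B8: {i,y} / {i,y}

Liveness:
  B0: in=∅ out={b,p,t}
  B1: in={b,p,t} out={p,t}
  B2: in={p,t} out={i,p,t,y}
  B3: in={i,p,t} out={i,p,t}
  B4: in={i,p,t,y} out={i,y}
  B5: in={i,p} out={i,p,t}
  B6: in={i} out={i,p,y}
  B7: in={p,y} out={i,y}
  B8: in={i,y} out=∅

live-out(B5) = ["i", "p", "t"]

Answer: ["i", "p", "t"]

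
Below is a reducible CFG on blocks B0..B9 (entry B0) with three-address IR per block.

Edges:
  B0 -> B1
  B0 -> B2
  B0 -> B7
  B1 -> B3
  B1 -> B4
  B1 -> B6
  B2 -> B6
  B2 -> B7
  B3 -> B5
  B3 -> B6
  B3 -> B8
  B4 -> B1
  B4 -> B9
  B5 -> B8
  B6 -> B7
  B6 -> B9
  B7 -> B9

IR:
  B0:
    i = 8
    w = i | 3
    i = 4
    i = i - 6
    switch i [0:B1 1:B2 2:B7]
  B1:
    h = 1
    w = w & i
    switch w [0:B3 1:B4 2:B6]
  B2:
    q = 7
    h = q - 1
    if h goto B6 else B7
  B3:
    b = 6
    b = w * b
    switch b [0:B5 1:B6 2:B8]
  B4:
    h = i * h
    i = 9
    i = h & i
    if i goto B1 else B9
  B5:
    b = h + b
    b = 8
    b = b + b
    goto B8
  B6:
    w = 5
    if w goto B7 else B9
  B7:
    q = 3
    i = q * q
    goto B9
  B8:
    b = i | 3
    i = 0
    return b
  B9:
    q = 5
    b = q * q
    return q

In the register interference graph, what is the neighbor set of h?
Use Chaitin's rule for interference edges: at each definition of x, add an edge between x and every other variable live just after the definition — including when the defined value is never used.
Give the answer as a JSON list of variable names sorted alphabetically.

Block summaries:
  B0 def {i,w} use ∅
  B1 def {h,w} use {i,w}
  B2 def {h,q} use ∅
  B3 def {b} use {w}
  B4 def {h,i} use {h,i}
  B5 def {b} use {b,h}
  B6 def {w} use ∅
  B7 def {i,q} use ∅
  B8 def {b,i} use {i}
  B9 def {b,q} use ∅

Live sets:
  B0: in=∅ out={i,w}
  B1: in={i,w} out={h,i,w}
  B2: in=∅ out=∅
  B3: in={h,i,w} out={b,h,i}
  B4: in={h,i,w} out={i,w}
  B5: in={b,h,i} out={i}
  B6: in=∅ out=∅
  B7: in=∅ out=∅
  B8: in={i} out=∅
  B9: in=∅ out=∅

Interfere edges:
  b↔{h,i,q,w}
  h↔{b,i,w}
  i↔{b,h,w}
  q↔{b}
  w↔{b,h,i}

N(h) = ["b", "i", "w"]

Answer: ["b", "i", "w"]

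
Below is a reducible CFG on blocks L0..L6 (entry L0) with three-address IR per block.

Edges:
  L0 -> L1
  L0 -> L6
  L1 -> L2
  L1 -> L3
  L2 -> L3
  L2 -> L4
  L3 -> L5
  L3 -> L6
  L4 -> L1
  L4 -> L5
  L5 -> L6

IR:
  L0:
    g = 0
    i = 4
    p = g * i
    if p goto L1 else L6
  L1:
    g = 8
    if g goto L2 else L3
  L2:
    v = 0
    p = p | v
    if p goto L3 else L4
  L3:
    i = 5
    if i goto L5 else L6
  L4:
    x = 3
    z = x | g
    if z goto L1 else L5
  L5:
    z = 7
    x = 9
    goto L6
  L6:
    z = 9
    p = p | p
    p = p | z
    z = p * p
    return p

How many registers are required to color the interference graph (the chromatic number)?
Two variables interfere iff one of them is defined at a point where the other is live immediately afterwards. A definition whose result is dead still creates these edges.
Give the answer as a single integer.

def/use:
  L0: def={g,i,p} ue=∅
  L1: def={g} ue=∅
  L2: def={p,v} ue={p}
  L3: def={i} ue=∅
  L4: def={x,z} ue={g}
  L5: def={x,z} ue=∅
  L6: def={p,z} ue={p}

Live sets:
  L0 li=∅ lo={p}
  L1 li={p} lo={g,p}
  L2 li={g,p} lo={g,p}
  L3 li={p} lo={p}
  L4 li={g,p} lo={p}
  L5 li={p} lo={p}
  L6 li={p} lo=∅

Conflict graph:
  g: {i,p,v,x}
  i: {g,p}
  p: {g,i,v,x,z}
  v: {g,p}
  x: {g,p}
  z: {p}

Registers:
  clique {g,i,p} ⇒ need ≥ 3
  3-colouring: R0={p}  R1={g,z}  R2={i,v,x}
  χ = 3

Answer: 3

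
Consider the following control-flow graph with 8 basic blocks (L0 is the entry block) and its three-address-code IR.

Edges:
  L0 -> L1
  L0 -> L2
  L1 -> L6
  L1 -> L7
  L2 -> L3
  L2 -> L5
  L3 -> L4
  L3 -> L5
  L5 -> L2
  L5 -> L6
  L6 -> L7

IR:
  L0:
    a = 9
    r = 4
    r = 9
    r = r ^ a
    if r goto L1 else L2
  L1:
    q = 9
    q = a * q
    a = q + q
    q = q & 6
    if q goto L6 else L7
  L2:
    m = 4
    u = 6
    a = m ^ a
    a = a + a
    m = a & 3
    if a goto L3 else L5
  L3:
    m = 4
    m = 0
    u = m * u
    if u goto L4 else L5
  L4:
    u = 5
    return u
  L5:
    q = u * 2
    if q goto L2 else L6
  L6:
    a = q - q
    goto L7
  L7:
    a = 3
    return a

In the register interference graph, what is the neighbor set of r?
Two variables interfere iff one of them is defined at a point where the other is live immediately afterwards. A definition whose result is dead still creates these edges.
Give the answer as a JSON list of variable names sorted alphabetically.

Answer: ["a"]

Working:
Block summaries:
  L0: def={a,r} ue=∅
  L1: def={a,q} ue={a}
  L2: def={a,m,u} ue={a}
  L3: def={m,u} ue={u}
  L4: def={u} ue=∅
  L5: def={q} ue={u}
  L6: def={a} ue={q}
  L7: def={a} ue=∅

Liveness:
  L0: in=∅ out={a}
  L1: in={a} out={q}
  L2: in={a} out={a,u}
  L3: in={a,u} out={a,u}
  L4: in=∅ out=∅
  L5: in={a,u} out={a,q}
  L6: in={q} out=∅
  L7: in=∅ out=∅

Interference:
  a: {m,q,r,u}
  m: {a,u}
  q: {a}
  r: {a}
  u: {a,m}

N(r) = ["a"]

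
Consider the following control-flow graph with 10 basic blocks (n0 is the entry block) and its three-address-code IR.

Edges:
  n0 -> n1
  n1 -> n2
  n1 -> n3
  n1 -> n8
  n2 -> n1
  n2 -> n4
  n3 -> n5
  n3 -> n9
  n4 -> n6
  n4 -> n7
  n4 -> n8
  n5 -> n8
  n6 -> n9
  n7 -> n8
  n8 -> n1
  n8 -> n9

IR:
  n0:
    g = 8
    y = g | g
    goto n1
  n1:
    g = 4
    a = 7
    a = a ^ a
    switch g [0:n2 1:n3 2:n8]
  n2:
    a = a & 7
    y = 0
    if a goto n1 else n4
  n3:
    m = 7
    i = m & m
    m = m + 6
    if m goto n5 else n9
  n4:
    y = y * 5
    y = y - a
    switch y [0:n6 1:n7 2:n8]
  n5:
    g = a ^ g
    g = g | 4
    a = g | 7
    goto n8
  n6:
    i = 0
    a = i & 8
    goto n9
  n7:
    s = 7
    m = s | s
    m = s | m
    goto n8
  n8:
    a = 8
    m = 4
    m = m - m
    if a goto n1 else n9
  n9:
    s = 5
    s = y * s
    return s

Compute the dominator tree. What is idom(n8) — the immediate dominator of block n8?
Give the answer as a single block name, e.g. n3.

Answer: n1

Working:
idom tree: n1←n0 n2←n1 n3←n1 n4←n2 n5←n3 n6←n4 n7←n4 n8←n1 n9←n1
Join-block Dom:
  n1: preds {n0,n2,n8}: {n0} ∩ {n0,n1,n2} ∩ {n0,n1,n8} = {n0}; idom=n0
  n8: preds {n1,n4,n5,n7}: {n0,n1} ∩ {n0,n1,n2,n4} ∩ {n0,n1,n3,n5} ∩ {n0,n1,n2,n4,n7} = {n0,n1}; idom=n1
  n9: preds {n3,n6,n8}: {n0,n1,n3} ∩ {n0,n1,n2,n4,n6} ∩ {n0,n1,n8} = {n0,n1}; idom=n1

idom(n8) = n1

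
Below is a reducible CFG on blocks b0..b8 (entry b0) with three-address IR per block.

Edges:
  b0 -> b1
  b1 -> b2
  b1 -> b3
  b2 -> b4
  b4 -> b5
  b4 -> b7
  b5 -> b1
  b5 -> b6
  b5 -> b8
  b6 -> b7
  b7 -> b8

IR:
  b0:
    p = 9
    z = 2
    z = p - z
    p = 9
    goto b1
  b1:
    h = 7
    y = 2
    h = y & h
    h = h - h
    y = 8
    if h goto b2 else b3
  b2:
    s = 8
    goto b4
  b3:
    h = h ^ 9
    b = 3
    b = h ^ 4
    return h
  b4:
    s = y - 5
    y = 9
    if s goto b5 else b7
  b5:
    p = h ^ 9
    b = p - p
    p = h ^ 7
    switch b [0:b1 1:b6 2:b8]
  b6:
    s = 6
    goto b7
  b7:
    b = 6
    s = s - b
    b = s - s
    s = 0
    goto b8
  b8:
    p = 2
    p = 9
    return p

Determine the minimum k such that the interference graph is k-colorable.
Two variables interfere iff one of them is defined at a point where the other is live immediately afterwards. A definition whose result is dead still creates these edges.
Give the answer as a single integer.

Block summaries:
  b0: {p,z} / ∅
  b1: {h,y} / ∅
  b2: {s} / ∅
  b3: {b,h} / {h}
  b4: {s,y} / {y}
  b5: {b,p} / {h}
  b6: {s} / ∅
  b7: {b,s} / {s}
  b8: {p} / ∅

Live sets:
  b0 li=∅ lo=∅
  b1 li=∅ lo={h,y}
  b2 li={h,y} lo={h,y}
  b3 li={h} lo=∅
  b4 li={h,y} lo={h,s}
  b5 li={h} lo=∅
  b6 li=∅ lo={s}
  b7 li={s} lo=∅
  b8 li=∅ lo=∅

Interference:
  b: {h,p,s}
  h: {b,p,s,y}
  p: {b,h,z}
  s: {b,h,y}
  y: {h,s}
  z: {p}

Colouring:
  clique {b,h,p} ⇒ need ≥ 3
  3-colouring: R0={h,z}  R1={b,y}  R2={p,s}
  χ = 3

Answer: 3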